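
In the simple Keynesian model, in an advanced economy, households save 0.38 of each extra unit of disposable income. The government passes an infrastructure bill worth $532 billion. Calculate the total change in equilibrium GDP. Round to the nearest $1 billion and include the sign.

+$1,400 billion

MPC = 1 − MPS = 1 − 0.38 = 0.62.
Expenditure multiplier = 1/(1 − MPC) = 1/(1 − 0.62) = 1/0.38 ≈ 2.632.
ΔY = k × ΔG = (+$532 billion) / 0.38 = +$1,400 billion.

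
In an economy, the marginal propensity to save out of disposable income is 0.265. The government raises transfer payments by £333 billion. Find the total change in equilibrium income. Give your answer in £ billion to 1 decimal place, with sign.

+£923.6 billion

MPC = 1 − MPS = 1 − 0.265 = 0.735.
The transfer change shifts disposable income by +£333 billion, so first-round consumption changes by c·ΔTR = 0.735 × (+£333 billion) = +£244.755 billion.
Expenditure multiplier = 1/(1 − MPC) = 1/(1 − 0.735) = 1/0.265 ≈ 3.774.
The transfer multiplier is c × k ≈ 2.774, so ΔY = k × (c·ΔTR) = (+£244.755 billion) / 0.265 ≈ +£923.6 billion.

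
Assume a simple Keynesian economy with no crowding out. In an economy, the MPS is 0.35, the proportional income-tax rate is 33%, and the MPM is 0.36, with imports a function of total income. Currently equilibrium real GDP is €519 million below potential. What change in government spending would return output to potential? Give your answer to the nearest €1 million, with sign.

MPC = 1 − MPS = 1 − 0.35 = 0.65.
Spending multiplier = 1/(1 − c(1−t) + m) = 1/(1 − 0.65×0.67 + 0.36) = 1/0.9245 ≈ 1.082.
Need ΔY = +€519 million, so ΔG = ΔY/k = (+€519 million) × 0.9245 ≈ +€480 million.
The government should increase government spending by €480 million.

+€480 million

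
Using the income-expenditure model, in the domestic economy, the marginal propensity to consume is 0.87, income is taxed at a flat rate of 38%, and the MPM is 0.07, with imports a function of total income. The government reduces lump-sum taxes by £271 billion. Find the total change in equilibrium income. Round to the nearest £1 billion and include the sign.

+£444 billion

A lump-sum tax change of −£271 billion shifts disposable income by +£271 billion; first-round consumption changes by −c × ΔT = −0.87 × (−£271 billion) = +£235.77 billion.
Expenditure multiplier = 1/(1 − c(1−t) + m) = 1/(1 − 0.87×0.62 + 0.07) = 1/0.5306 ≈ 1.885.
The tax multiplier is −c × k ≈ −1.64, so ΔY = k × (−c·ΔT) = (+£235.77 billion) / 0.5306 ≈ +£444 billion.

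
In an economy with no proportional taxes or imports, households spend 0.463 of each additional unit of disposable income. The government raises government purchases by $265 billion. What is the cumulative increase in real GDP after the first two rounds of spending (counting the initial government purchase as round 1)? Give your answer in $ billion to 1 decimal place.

Round 1 adds ΔG = $265 billion; each later round is MPC = 0.463 times the previous.
After 2 rounds: 265 + 122.695 = ΔG·(1 − c^2)/(1 − c) = 265 × (1 − 0.214369)/0.537 ≈ $387.7 billion.

$387.7 billion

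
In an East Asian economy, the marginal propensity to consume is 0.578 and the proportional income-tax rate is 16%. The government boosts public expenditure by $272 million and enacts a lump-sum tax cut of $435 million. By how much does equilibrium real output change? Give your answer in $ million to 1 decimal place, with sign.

+$1,017.4 million

Expenditure multiplier = 1/(1 − c(1−t)) = 1/(1 − 0.578×0.84) = 1/0.51448 ≈ 1.944.
ΔG contributes k·ΔG = (+$272 million) / 0.51448 ≈ +$528.7 million.
ΔT of −$435 million changes first-round spending by −c·ΔT = +$251.43 million, contributing k·(−c·ΔT) = (+$251.43 million) / 0.51448 ≈ +$488.7 million.
Net ΔY = k(ΔG − c·ΔT) = (+$523.43 million) / 0.51448 ≈ +$1,017.4 million.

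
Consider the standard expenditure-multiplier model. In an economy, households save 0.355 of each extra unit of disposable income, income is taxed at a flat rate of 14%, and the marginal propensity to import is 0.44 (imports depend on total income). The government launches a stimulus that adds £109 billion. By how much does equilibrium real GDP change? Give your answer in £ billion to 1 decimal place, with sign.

MPC = 1 − MPS = 1 − 0.355 = 0.645.
Expenditure multiplier = 1/(1 − c(1−t) + m) = 1/(1 − 0.645×0.86 + 0.44) = 1/0.8853 ≈ 1.13.
ΔY = k × ΔG = (+£109 billion) / 0.8853 ≈ +£123.1 billion.

+£123.1 billion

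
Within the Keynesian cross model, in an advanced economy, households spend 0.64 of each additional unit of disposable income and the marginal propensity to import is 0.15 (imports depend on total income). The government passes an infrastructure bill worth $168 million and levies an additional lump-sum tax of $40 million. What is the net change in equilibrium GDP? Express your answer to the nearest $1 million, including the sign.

Expenditure multiplier = 1/(1 − c + m) = 1/(1 − 0.64 + 0.15) = 1/0.51 ≈ 1.961.
ΔG contributes k·ΔG = (+$168 million) / 0.51 ≈ +$329.4 million.
ΔT of +$40 million changes first-round spending by −c·ΔT = −$25.6 million, contributing k·(−c·ΔT) = (−$25.6 million) / 0.51 ≈ −$50.2 million.
Net ΔY = k(ΔG − c·ΔT) = (+$142.4 million) / 0.51 ≈ +$279 million.

+$279 million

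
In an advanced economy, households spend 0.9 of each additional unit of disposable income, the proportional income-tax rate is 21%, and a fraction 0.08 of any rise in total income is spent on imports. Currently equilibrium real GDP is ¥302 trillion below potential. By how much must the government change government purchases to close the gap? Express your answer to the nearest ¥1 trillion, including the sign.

+¥111 trillion

Spending multiplier = 1/(1 − c(1−t) + m) = 1/(1 − 0.9×0.79 + 0.08) = 1/0.369 ≈ 2.71.
Need ΔY = +¥302 trillion, so ΔG = ΔY/k = (+¥302 trillion) × 0.369 ≈ +¥111 trillion.
The government should increase government purchases by ¥111 trillion.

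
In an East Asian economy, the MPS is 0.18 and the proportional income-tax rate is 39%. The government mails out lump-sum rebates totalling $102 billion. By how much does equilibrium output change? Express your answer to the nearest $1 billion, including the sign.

+$167 billion

MPC = 1 − MPS = 1 − 0.18 = 0.82.
A lump-sum tax change of −$102 billion shifts disposable income by +$102 billion; first-round consumption changes by −c × ΔT = −0.82 × (−$102 billion) = +$83.64 billion.
Expenditure multiplier = 1/(1 − c(1−t)) = 1/(1 − 0.82×0.61) = 1/0.4998 ≈ 2.001.
The tax multiplier is −c × k ≈ −1.641, so ΔY = k × (−c·ΔT) = (+$83.64 billion) / 0.4998 ≈ +$167 billion.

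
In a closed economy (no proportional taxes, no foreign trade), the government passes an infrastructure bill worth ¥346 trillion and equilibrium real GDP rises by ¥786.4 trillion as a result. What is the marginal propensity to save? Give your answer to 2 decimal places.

0.44

Implied spending multiplier k = ΔY/ΔG = 786.4/346 ≈ 2.2728.
Since k = 1/(1 − MPC), MPC = 1 − 1/k = 1 − ΔG/ΔY = 1 − 346/786.4 ≈ 0.56.
MPS = 1 − MPC = 0.44.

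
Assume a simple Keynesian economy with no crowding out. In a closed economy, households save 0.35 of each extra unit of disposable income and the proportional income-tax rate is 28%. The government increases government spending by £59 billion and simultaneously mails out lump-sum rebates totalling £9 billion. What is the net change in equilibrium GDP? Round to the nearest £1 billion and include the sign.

MPC = 1 − MPS = 1 − 0.35 = 0.65.
Expenditure multiplier = 1/(1 − c(1−t)) = 1/(1 − 0.65×0.72) = 1/0.532 ≈ 1.88.
ΔG contributes k·ΔG = (+£59 billion) / 0.532 ≈ +£110.9 billion.
ΔT of −£9 billion changes first-round spending by −c·ΔT = +£5.85 billion, contributing k·(−c·ΔT) = (+£5.85 billion) / 0.532 ≈ +£11 billion.
Net ΔY = k(ΔG − c·ΔT) = (+£64.85 billion) / 0.532 ≈ +£122 billion.

+£122 billion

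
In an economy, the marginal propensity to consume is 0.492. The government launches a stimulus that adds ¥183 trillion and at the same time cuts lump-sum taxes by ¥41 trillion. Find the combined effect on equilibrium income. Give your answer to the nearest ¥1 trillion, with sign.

+¥400 trillion

Expenditure multiplier = 1/(1 − MPC) = 1/(1 − 0.492) = 1/0.508 ≈ 1.969.
ΔG contributes k·ΔG = (+¥183 trillion) / 0.508 ≈ +¥360.2 trillion.
ΔT of −¥41 trillion changes first-round spending by −c·ΔT = +¥20.172 trillion, contributing k·(−c·ΔT) = (+¥20.172 trillion) / 0.508 ≈ +¥39.7 trillion.
Net ΔY = k(ΔG − c·ΔT) = (+¥203.172 trillion) / 0.508 ≈ +¥400 trillion.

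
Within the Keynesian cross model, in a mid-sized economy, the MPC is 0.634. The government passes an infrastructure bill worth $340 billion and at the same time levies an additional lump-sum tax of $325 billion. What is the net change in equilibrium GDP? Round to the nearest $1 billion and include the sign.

+$366 billion

Expenditure multiplier = 1/(1 − MPC) = 1/(1 − 0.634) = 1/0.366 ≈ 2.732.
ΔG contributes k·ΔG = (+$340 billion) / 0.366 ≈ +$929 billion.
ΔT of +$325 billion changes first-round spending by −c·ΔT = −$206.05 billion, contributing k·(−c·ΔT) = (−$206.05 billion) / 0.366 ≈ −$563 billion.
Net ΔY = k(ΔG − c·ΔT) = (+$133.95 billion) / 0.366 ≈ +$366 billion.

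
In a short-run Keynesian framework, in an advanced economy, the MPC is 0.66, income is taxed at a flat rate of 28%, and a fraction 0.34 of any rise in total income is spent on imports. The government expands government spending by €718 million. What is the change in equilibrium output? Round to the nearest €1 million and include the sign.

Expenditure multiplier = 1/(1 − c(1−t) + m) = 1/(1 − 0.66×0.72 + 0.34) = 1/0.8648 ≈ 1.156.
ΔY = k × ΔG = (+€718 million) / 0.8648 ≈ +€830 million.

+€830 million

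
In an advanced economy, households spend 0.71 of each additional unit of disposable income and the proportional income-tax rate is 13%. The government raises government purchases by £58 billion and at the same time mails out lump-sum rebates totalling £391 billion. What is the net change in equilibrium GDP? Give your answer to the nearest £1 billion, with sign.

Expenditure multiplier = 1/(1 − c(1−t)) = 1/(1 − 0.71×0.87) = 1/0.3823 ≈ 2.616.
ΔG contributes k·ΔG = (+£58 billion) / 0.3823 ≈ +£151.7 billion.
ΔT of −£391 billion changes first-round spending by −c·ΔT = +£277.61 billion, contributing k·(−c·ΔT) = (+£277.61 billion) / 0.3823 ≈ +£726.2 billion.
Net ΔY = k(ΔG − c·ΔT) = (+£335.61 billion) / 0.3823 ≈ +£878 billion.

+£878 billion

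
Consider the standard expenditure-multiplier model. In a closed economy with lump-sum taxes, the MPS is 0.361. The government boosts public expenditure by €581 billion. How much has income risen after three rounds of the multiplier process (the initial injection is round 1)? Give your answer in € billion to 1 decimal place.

MPC = 1 − MPS = 1 − 0.361 = 0.639.
Round 1 adds ΔG = €581 billion; each later round is MPC = 0.639 times the previous.
After 3 rounds: 581 + 371.259 + 237.234501 = ΔG·(1 − c^3)/(1 − c) = 581 × (1 − 0.260917119)/0.361 ≈ €1,189.5 billion.

€1,189.5 billion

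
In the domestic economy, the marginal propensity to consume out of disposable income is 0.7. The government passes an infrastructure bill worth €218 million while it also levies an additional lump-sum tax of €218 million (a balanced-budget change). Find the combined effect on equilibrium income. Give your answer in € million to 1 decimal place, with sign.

+€218.0 million

Expenditure multiplier = 1/(1 − MPC) = 1/(1 − 0.7) = 1/0.3 ≈ 3.333.
ΔG contributes k·ΔG = (+€218 million) / 0.3 ≈ +€726.7 million.
ΔT of +€218 million changes first-round spending by −c·ΔT = −€152.6 million, contributing k·(−c·ΔT) = (−€152.6 million) / 0.3 ≈ −€508.7 million.
With ΔG = ΔT and no other leakages, the balanced-budget multiplier is 1, so ΔY = ΔG = +€218 million.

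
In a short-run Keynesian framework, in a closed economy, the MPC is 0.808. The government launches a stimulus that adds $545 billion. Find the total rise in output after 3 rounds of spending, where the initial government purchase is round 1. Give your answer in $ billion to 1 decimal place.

$1,341.2 billion

Round 1 adds ΔG = $545 billion; each later round is MPC = 0.808 times the previous.
After 3 rounds: 545 + 440.36 + 355.81088 = ΔG·(1 − c^3)/(1 − c) = 545 × (1 − 0.527514112)/0.192 ≈ $1,341.2 billion.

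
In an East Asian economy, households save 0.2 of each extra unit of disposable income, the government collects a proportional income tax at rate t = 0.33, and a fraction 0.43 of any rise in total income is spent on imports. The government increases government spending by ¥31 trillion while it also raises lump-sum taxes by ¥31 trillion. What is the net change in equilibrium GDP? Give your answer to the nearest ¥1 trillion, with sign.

+¥7 trillion

MPC = 1 − MPS = 1 − 0.2 = 0.8.
Expenditure multiplier = 1/(1 − c(1−t) + m) = 1/(1 − 0.8×0.67 + 0.43) = 1/0.894 ≈ 1.119.
ΔG contributes k·ΔG = (+¥31 trillion) / 0.894 ≈ +¥34.7 trillion.
ΔT of +¥31 trillion changes first-round spending by −c·ΔT = −¥24.8 trillion, contributing k·(−c·ΔT) = (−¥24.8 trillion) / 0.894 ≈ −¥27.7 trillion.
Net ΔY = k(ΔG − c·ΔT) = (+¥6.2 trillion) / 0.894 ≈ +¥7 trillion.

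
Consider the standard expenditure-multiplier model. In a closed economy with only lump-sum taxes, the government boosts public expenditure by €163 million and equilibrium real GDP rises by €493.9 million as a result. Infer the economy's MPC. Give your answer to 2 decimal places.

Implied spending multiplier k = ΔY/ΔG = 493.9/163 ≈ 3.0301.
Since k = 1/(1 − MPC), MPC = 1 − 1/k = 1 − ΔG/ΔY = 1 − 163/493.9 ≈ 0.67.

0.67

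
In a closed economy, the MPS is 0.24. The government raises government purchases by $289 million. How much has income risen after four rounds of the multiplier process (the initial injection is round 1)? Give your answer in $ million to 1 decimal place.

MPC = 1 − MPS = 1 − 0.24 = 0.76.
Round 1 adds ΔG = $289 million; each later round is MPC = 0.76 times the previous.
After 4 rounds: 289 + 219.64 + 166.9264 + 126.864064 = ΔG·(1 − c^4)/(1 − c) = 289 × (1 − 0.33362176)/0.24 ≈ $802.4 million.

$802.4 million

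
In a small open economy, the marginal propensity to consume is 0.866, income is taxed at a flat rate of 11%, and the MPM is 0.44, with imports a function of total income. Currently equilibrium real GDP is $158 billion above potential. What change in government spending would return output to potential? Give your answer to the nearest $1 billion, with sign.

Spending multiplier = 1/(1 − c(1−t) + m) = 1/(1 − 0.866×0.89 + 0.44) = 1/0.66926 ≈ 1.494.
Need ΔY = −$158 billion, so ΔG = ΔY/k = (−$158 billion) × 0.66926 ≈ −$106 billion.
The government should cut government spending by $106 billion.

−$106 billion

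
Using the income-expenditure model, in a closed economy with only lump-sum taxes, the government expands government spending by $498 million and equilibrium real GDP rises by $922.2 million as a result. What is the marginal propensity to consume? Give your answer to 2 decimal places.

Implied spending multiplier k = ΔY/ΔG = 922.2/498 ≈ 1.8518.
Since k = 1/(1 − MPC), MPC = 1 − 1/k = 1 − ΔG/ΔY = 1 − 498/922.2 ≈ 0.46.

0.46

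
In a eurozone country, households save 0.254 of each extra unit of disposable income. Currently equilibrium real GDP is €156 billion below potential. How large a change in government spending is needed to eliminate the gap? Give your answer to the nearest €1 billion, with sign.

MPC = 1 − MPS = 1 − 0.254 = 0.746.
Spending multiplier = 1/(1 − MPC) = 1/(1 − 0.746) = 1/0.254 ≈ 3.937.
Need ΔY = +€156 billion, so ΔG = ΔY/k = (+€156 billion) × 0.254 ≈ +€40 billion.
The government should increase government spending by €40 billion.

+€40 billion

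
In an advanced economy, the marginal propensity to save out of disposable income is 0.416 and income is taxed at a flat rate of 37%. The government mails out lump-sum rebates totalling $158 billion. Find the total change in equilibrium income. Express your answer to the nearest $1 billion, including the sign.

MPC = 1 − MPS = 1 − 0.416 = 0.584.
A lump-sum tax change of −$158 billion shifts disposable income by +$158 billion; first-round consumption changes by −c × ΔT = −0.584 × (−$158 billion) = +$92.272 billion.
Expenditure multiplier = 1/(1 − c(1−t)) = 1/(1 − 0.584×0.63) = 1/0.63208 ≈ 1.582.
The tax multiplier is −c × k ≈ −0.924, so ΔY = k × (−c·ΔT) = (+$92.272 billion) / 0.63208 ≈ +$146 billion.

+$146 billion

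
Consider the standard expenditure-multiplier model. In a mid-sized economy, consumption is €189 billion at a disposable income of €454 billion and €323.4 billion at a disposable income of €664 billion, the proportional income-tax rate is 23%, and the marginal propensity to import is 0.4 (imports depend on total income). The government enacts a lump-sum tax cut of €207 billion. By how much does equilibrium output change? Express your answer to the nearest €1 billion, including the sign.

+€146 billion

MPC = ΔC/ΔYd = (323.4 − 189)/(664 − 454) = 134.4/210 = 0.64.
A lump-sum tax change of −€207 billion shifts disposable income by +€207 billion; first-round consumption changes by −c × ΔT = −0.64 × (−€207 billion) = +€132.48 billion.
Expenditure multiplier = 1/(1 − c(1−t) + m) = 1/(1 − 0.64×0.77 + 0.4) = 1/0.9072 ≈ 1.102.
The tax multiplier is −c × k ≈ −0.705, so ΔY = k × (−c·ΔT) = (+€132.48 billion) / 0.9072 ≈ +€146 billion.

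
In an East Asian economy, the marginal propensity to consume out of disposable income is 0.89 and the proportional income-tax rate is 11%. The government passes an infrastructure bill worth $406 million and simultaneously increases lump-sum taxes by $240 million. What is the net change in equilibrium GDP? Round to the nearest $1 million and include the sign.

Expenditure multiplier = 1/(1 − c(1−t)) = 1/(1 − 0.89×0.89) = 1/0.2079 ≈ 4.81.
ΔG contributes k·ΔG = (+$406 million) / 0.2079 ≈ +$1,952.9 million.
ΔT of +$240 million changes first-round spending by −c·ΔT = −$213.6 million, contributing k·(−c·ΔT) = (−$213.6 million) / 0.2079 ≈ −$1,027.4 million.
Net ΔY = k(ΔG − c·ΔT) = (+$192.4 million) / 0.2079 ≈ +$925 million.

+$925 million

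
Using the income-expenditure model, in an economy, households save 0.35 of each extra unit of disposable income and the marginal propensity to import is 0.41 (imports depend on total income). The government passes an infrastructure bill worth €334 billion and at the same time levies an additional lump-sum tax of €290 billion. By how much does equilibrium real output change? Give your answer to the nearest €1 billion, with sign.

+€191 billion

MPC = 1 − MPS = 1 − 0.35 = 0.65.
Expenditure multiplier = 1/(1 − c + m) = 1/(1 − 0.65 + 0.41) = 1/0.76 ≈ 1.316.
ΔG contributes k·ΔG = (+€334 billion) / 0.76 ≈ +€439.5 billion.
ΔT of +€290 billion changes first-round spending by −c·ΔT = −€188.5 billion, contributing k·(−c·ΔT) = (−€188.5 billion) / 0.76 ≈ −€248 billion.
Net ΔY = k(ΔG − c·ΔT) = (+€145.5 billion) / 0.76 ≈ +€191 billion.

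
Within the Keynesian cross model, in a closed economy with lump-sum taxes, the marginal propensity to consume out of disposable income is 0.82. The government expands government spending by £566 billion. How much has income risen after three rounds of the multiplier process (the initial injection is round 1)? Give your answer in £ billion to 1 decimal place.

Round 1 adds ΔG = £566 billion; each later round is MPC = 0.82 times the previous.
After 3 rounds: 566 + 464.12 + 380.5784 = ΔG·(1 − c^3)/(1 − c) = 566 × (1 − 0.551368)/0.18 ≈ £1,410.7 billion.

£1,410.7 billion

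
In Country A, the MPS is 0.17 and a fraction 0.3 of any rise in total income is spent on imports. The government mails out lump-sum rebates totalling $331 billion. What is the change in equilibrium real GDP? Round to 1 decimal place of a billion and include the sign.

MPC = 1 − MPS = 1 − 0.17 = 0.83.
A lump-sum tax change of −$331 billion shifts disposable income by +$331 billion; first-round consumption changes by −c × ΔT = −0.83 × (−$331 billion) = +$274.73 billion.
Expenditure multiplier = 1/(1 − c + m) = 1/(1 − 0.83 + 0.3) = 1/0.47 ≈ 2.128.
The tax multiplier is −c × k ≈ −1.766, so ΔY = k × (−c·ΔT) = (+$274.73 billion) / 0.47 ≈ +$584.5 billion.

+$584.5 billion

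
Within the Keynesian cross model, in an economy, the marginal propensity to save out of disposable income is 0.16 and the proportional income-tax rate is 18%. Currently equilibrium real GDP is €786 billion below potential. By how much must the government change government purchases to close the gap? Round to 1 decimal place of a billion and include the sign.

MPC = 1 − MPS = 1 − 0.16 = 0.84.
Spending multiplier = 1/(1 − c(1−t)) = 1/(1 − 0.84×0.82) = 1/0.3112 ≈ 3.213.
Need ΔY = +€786 billion, so ΔG = ΔY/k = (+€786 billion) × 0.3112 ≈ +€244.6 billion.
The government should increase government purchases by €244.6 billion.

+€244.6 billion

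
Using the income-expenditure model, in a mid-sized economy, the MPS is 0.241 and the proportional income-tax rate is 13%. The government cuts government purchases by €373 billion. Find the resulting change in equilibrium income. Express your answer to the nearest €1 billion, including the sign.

MPC = 1 − MPS = 1 − 0.241 = 0.759.
Expenditure multiplier = 1/(1 − c(1−t)) = 1/(1 − 0.759×0.87) = 1/0.33967 ≈ 2.944.
ΔY = k × ΔG = (−€373 billion) / 0.33967 ≈ −€1,098 billion.

−€1,098 billion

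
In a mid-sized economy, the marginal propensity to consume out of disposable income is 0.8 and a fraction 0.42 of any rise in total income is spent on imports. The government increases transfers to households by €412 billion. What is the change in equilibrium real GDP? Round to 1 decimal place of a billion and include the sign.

The transfer change shifts disposable income by +€412 billion, so first-round consumption changes by c·ΔTR = 0.8 × (+€412 billion) = +€329.6 billion.
Expenditure multiplier = 1/(1 − c + m) = 1/(1 − 0.8 + 0.42) = 1/0.62 ≈ 1.613.
The transfer multiplier is c × k ≈ 1.29, so ΔY = k × (c·ΔTR) = (+€329.6 billion) / 0.62 ≈ +€531.6 billion.

+€531.6 billion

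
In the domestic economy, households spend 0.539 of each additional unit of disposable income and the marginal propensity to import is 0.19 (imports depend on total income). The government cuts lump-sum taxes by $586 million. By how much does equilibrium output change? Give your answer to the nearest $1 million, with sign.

+$485 million

A lump-sum tax change of −$586 million shifts disposable income by +$586 million; first-round consumption changes by −c × ΔT = −0.539 × (−$586 million) = +$315.854 million.
Expenditure multiplier = 1/(1 − c + m) = 1/(1 − 0.539 + 0.19) = 1/0.651 ≈ 1.536.
The tax multiplier is −c × k ≈ −0.828, so ΔY = k × (−c·ΔT) = (+$315.854 million) / 0.651 ≈ +$485 million.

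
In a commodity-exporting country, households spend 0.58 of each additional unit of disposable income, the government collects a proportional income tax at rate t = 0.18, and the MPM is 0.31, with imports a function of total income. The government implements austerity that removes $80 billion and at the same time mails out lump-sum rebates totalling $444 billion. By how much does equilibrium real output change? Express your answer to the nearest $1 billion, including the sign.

Expenditure multiplier = 1/(1 − c(1−t) + m) = 1/(1 − 0.58×0.82 + 0.31) = 1/0.8344 ≈ 1.198.
ΔG contributes k·ΔG = (−$80 billion) / 0.8344 ≈ −$95.9 billion.
ΔT of −$444 billion changes first-round spending by −c·ΔT = +$257.52 billion, contributing k·(−c·ΔT) = (+$257.52 billion) / 0.8344 ≈ +$308.6 billion.
Net ΔY = k(ΔG − c·ΔT) = (+$177.52 billion) / 0.8344 ≈ +$213 billion.

+$213 billion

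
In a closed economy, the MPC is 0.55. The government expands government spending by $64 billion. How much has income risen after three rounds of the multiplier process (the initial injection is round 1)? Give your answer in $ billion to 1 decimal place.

$118.6 billion

Round 1 adds ΔG = $64 billion; each later round is MPC = 0.55 times the previous.
After 3 rounds: 64 + 35.2 + 19.36 = ΔG·(1 − c^3)/(1 − c) = 64 × (1 − 0.166375)/0.45 ≈ $118.6 billion.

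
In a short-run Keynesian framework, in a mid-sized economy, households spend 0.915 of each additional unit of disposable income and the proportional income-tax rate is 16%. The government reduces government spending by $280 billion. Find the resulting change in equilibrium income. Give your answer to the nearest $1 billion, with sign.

−$1,210 billion

Government-spending multiplier = 1/(1 − c(1−t)) = 1/(1 − 0.915×0.84) = 1/0.2314 ≈ 4.322.
ΔY = k × ΔG = (−$280 billion) / 0.2314 ≈ −$1,210 billion.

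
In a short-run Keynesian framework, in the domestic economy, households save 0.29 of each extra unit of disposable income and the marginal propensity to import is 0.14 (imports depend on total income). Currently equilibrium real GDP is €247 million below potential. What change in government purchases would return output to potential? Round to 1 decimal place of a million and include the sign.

+€106.2 million

MPC = 1 − MPS = 1 − 0.29 = 0.71.
Spending multiplier = 1/(1 − c + m) = 1/(1 − 0.71 + 0.14) = 1/0.43 ≈ 2.326.
Need ΔY = +€247 million, so ΔG = ΔY/k = (+€247 million) × 0.43 ≈ +€106.2 million.
The government should increase government purchases by €106.2 million.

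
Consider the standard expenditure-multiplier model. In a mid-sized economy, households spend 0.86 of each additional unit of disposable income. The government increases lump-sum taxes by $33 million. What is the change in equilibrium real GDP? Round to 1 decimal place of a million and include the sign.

A lump-sum tax change of +$33 million shifts disposable income by −$33 million; first-round consumption changes by −c × ΔT = −0.86 × (+$33 million) = −$28.38 million.
Expenditure multiplier = 1/(1 − MPC) = 1/(1 − 0.86) = 1/0.14 ≈ 7.143.
The tax multiplier is −c × k ≈ −6.143, so ΔY = k × (−c·ΔT) = (−$28.38 million) / 0.14 ≈ −$202.7 million.

−$202.7 million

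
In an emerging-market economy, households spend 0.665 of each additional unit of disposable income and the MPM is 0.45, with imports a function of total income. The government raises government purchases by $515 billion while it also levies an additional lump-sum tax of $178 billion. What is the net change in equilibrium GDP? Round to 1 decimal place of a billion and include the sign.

+$505.3 billion

Expenditure multiplier = 1/(1 − c + m) = 1/(1 − 0.665 + 0.45) = 1/0.785 ≈ 1.274.
ΔG contributes k·ΔG = (+$515 billion) / 0.785 ≈ +$656.1 billion.
ΔT of +$178 billion changes first-round spending by −c·ΔT = −$118.37 billion, contributing k·(−c·ΔT) = (−$118.37 billion) / 0.785 ≈ −$150.8 billion.
Net ΔY = k(ΔG − c·ΔT) = (+$396.63 billion) / 0.785 ≈ +$505.3 billion.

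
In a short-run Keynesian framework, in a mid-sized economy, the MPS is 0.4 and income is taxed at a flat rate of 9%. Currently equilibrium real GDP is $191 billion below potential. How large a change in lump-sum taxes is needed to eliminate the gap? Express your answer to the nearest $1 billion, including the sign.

MPC = 1 − MPS = 1 − 0.4 = 0.6.
Spending multiplier = 1/(1 − c(1−t)) = 1/(1 − 0.6×0.91) = 1/0.454 ≈ 2.203.
Tax multiplier = −c·k = −0.6/0.454 ≈ −1.322. Need ΔY = +$191 billion, so ΔT = ΔY/(−c·k) = −(+$191 billion) × 0.454 / 0.6 ≈ −$145 billion.
The government should cut lump-sum taxes by $145 billion.

−$145 billion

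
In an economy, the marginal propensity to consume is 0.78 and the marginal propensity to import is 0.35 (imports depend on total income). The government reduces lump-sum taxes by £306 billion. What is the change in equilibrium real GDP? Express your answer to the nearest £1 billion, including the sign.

+£419 billion

A lump-sum tax change of −£306 billion shifts disposable income by +£306 billion; first-round consumption changes by −c × ΔT = −0.78 × (−£306 billion) = +£238.68 billion.
Expenditure multiplier = 1/(1 − c + m) = 1/(1 − 0.78 + 0.35) = 1/0.57 ≈ 1.754.
The tax multiplier is −c × k ≈ −1.368, so ΔY = k × (−c·ΔT) = (+£238.68 billion) / 0.57 ≈ +£419 billion.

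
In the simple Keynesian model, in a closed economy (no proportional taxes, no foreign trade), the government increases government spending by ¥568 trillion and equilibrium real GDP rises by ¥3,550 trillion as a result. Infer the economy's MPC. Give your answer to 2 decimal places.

0.84

Implied spending multiplier k = ΔY/ΔG = 3,550/568 = 6.25.
Since k = 1/(1 − MPC), MPC = 1 − 1/k = 1 − ΔG/ΔY = 1 − 568/3,550 = 0.84.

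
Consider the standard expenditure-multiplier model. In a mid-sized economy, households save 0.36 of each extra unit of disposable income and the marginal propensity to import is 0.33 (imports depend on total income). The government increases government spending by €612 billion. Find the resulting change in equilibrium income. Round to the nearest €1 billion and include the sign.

MPC = 1 − MPS = 1 − 0.36 = 0.64.
Expenditure multiplier = 1/(1 − c + m) = 1/(1 − 0.64 + 0.33) = 1/0.69 ≈ 1.449.
ΔY = k × ΔG = (+€612 billion) / 0.69 ≈ +€887 billion.

+€887 billion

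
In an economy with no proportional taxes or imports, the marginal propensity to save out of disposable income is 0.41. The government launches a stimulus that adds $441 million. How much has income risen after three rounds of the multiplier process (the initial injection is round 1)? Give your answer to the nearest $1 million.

$855 million

MPC = 1 − MPS = 1 − 0.41 = 0.59.
Round 1 adds ΔG = $441 million; each later round is MPC = 0.59 times the previous.
After 3 rounds: 441 + 260.19 + 153.5121 = ΔG·(1 − c^3)/(1 − c) = 441 × (1 − 0.205379)/0.41 ≈ $855 million.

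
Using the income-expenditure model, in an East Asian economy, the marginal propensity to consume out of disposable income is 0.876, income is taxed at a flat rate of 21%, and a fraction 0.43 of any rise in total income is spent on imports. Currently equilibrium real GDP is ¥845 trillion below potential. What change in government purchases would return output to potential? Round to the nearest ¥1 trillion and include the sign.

Spending multiplier = 1/(1 − c(1−t) + m) = 1/(1 − 0.876×0.79 + 0.43) = 1/0.73796 ≈ 1.355.
Need ΔY = +¥845 trillion, so ΔG = ΔY/k = (+¥845 trillion) × 0.73796 ≈ +¥624 trillion.
The government should increase government purchases by ¥624 trillion.

+¥624 trillion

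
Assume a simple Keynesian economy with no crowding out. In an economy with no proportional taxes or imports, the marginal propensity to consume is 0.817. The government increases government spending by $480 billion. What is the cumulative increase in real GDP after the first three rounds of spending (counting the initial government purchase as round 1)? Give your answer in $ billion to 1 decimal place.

Round 1 adds ΔG = $480 billion; each later round is MPC = 0.817 times the previous.
After 3 rounds: 480 + 392.16 + 320.39472 = ΔG·(1 − c^3)/(1 − c) = 480 × (1 − 0.545338513)/0.183 ≈ $1,192.6 billion.

$1,192.6 billion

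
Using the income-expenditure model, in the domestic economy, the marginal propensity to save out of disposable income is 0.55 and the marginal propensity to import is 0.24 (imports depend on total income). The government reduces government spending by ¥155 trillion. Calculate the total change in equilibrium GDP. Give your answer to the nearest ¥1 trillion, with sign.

−¥196 trillion

MPC = 1 − MPS = 1 − 0.55 = 0.45.
Spending multiplier = 1/(1 − c + m) = 1/(1 − 0.45 + 0.24) = 1/0.79 ≈ 1.266.
ΔY = k × ΔG = (−¥155 trillion) / 0.79 ≈ −¥196 trillion.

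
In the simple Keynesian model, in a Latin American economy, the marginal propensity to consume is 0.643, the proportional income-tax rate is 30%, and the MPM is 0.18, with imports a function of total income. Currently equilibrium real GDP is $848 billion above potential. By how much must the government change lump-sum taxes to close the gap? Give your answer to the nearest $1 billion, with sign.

Spending multiplier = 1/(1 − c(1−t) + m) = 1/(1 − 0.643×0.7 + 0.18) = 1/0.7299 ≈ 1.37.
Tax multiplier = −c·k = −0.643/0.7299 ≈ −0.881. Need ΔY = −$848 billion, so ΔT = ΔY/(−c·k) = −(−$848 billion) × 0.7299 / 0.643 ≈ +$963 billion.
The government should raise lump-sum taxes by $963 billion.

+$963 billion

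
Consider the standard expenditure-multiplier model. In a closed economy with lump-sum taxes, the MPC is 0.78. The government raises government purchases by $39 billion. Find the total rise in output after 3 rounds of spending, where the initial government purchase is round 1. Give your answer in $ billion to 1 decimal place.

$93.1 billion

Round 1 adds ΔG = $39 billion; each later round is MPC = 0.78 times the previous.
After 3 rounds: 39 + 30.42 + 23.7276 = ΔG·(1 − c^3)/(1 − c) = 39 × (1 − 0.474552)/0.22 ≈ $93.1 billion.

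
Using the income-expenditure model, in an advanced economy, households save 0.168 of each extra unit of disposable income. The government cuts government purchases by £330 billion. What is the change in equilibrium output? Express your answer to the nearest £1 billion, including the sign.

−£1,964 billion

MPC = 1 − MPS = 1 − 0.168 = 0.832.
Government-spending multiplier = 1/(1 − MPC) = 1/(1 − 0.832) = 1/0.168 ≈ 5.952.
ΔY = k × ΔG = (−£330 billion) / 0.168 ≈ −£1,964 billion.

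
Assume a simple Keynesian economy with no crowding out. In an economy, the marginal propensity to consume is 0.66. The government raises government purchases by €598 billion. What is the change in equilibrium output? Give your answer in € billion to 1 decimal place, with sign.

Spending multiplier = 1/(1 − MPC) = 1/(1 − 0.66) = 1/0.34 ≈ 2.941.
ΔY = k × ΔG = (+€598 billion) / 0.34 ≈ +€1,758.8 billion.

+€1,758.8 billion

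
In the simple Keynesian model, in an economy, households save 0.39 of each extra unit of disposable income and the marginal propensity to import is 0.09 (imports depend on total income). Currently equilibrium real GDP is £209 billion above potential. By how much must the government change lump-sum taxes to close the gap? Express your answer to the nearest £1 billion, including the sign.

+£164 billion

MPC = 1 − MPS = 1 − 0.39 = 0.61.
Spending multiplier = 1/(1 − c + m) = 1/(1 − 0.61 + 0.09) = 1/0.48 ≈ 2.083.
Tax multiplier = −c·k = −0.61/0.48 ≈ −1.271. Need ΔY = −£209 billion, so ΔT = ΔY/(−c·k) = −(−£209 billion) × 0.48 / 0.61 ≈ +£164 billion.
The government should raise lump-sum taxes by £164 billion.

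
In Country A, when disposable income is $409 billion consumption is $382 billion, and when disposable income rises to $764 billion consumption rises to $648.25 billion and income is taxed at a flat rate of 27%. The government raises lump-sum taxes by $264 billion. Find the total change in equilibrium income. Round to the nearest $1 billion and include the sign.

−$438 billion

MPC = ΔC/ΔYd = (648.25 − 382)/(764 − 409) = 266.25/355 = 0.75.
A lump-sum tax change of +$264 billion shifts disposable income by −$264 billion; first-round consumption changes by −c × ΔT = −0.75 × (+$264 billion) = −$198 billion.
Expenditure multiplier = 1/(1 − c(1−t)) = 1/(1 − 0.75×0.73) = 1/0.4525 ≈ 2.21.
The tax multiplier is −c × k ≈ −1.657, so ΔY = k × (−c·ΔT) = (−$198 billion) / 0.4525 ≈ −$438 billion.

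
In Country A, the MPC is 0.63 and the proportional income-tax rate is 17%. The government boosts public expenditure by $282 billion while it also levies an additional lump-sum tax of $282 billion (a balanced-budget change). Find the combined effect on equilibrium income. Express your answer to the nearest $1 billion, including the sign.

Expenditure multiplier = 1/(1 − c(1−t)) = 1/(1 − 0.63×0.83) = 1/0.4771 ≈ 2.096.
ΔG contributes k·ΔG = (+$282 billion) / 0.4771 ≈ +$591.1 billion.
ΔT of +$282 billion changes first-round spending by −c·ΔT = −$177.66 billion, contributing k·(−c·ΔT) = (−$177.66 billion) / 0.4771 ≈ −$372.4 billion.
Net ΔY = k(ΔG − c·ΔT) = (+$104.34 billion) / 0.4771 ≈ +$219 billion.

+$219 billion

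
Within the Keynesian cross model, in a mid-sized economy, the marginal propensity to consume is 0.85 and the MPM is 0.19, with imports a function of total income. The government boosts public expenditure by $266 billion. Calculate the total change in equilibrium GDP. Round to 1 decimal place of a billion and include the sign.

Spending multiplier = 1/(1 − c + m) = 1/(1 − 0.85 + 0.19) = 1/0.34 ≈ 2.941.
ΔY = k × ΔG = (+$266 billion) / 0.34 ≈ +$782.4 billion.

+$782.4 billion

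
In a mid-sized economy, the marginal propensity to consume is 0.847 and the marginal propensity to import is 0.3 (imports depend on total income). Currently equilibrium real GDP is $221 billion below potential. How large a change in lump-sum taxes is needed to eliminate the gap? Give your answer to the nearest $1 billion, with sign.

Spending multiplier = 1/(1 − c + m) = 1/(1 − 0.847 + 0.3) = 1/0.453 ≈ 2.208.
Tax multiplier = −c·k = −0.847/0.453 ≈ −1.87. Need ΔY = +$221 billion, so ΔT = ΔY/(−c·k) = −(+$221 billion) × 0.453 / 0.847 ≈ −$118 billion.
The government should cut lump-sum taxes by $118 billion.

−$118 billion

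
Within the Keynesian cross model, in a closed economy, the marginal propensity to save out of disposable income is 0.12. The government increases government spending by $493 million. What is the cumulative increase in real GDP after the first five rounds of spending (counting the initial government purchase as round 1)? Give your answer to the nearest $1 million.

$1,940 million

MPC = 1 − MPS = 1 − 0.12 = 0.88.
Round 1 adds ΔG = $493 million; each later round is MPC = 0.88 times the previous.
After 5 rounds: 493 + 433.84 + 381.7792 + 335.965696 + 295.64981248 = ΔG·(1 − c^5)/(1 − c) = 493 × (1 − 0.5277319168)/0.12 ≈ $1,940 million.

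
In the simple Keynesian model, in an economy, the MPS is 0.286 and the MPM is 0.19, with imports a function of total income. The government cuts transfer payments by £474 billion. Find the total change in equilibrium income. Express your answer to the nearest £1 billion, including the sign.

MPC = 1 − MPS = 1 − 0.286 = 0.714.
The transfer change shifts disposable income by −£474 billion, so first-round consumption changes by c·ΔTR = 0.714 × (−£474 billion) = −£338.436 billion.
Expenditure multiplier = 1/(1 − c + m) = 1/(1 − 0.714 + 0.19) = 1/0.476 ≈ 2.101.
The transfer multiplier is c × k = 1.5, so ΔY = k × (c·ΔTR) = (−£338.436 billion) / 0.476 = −£711 billion.

−£711 billion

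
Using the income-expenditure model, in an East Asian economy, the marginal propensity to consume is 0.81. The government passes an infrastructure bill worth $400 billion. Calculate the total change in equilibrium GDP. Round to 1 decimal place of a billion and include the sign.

Spending multiplier = 1/(1 − MPC) = 1/(1 − 0.81) = 1/0.19 ≈ 5.263.
ΔY = k × ΔG = (+$400 billion) / 0.19 ≈ +$2,105.3 billion.

+$2,105.3 billion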